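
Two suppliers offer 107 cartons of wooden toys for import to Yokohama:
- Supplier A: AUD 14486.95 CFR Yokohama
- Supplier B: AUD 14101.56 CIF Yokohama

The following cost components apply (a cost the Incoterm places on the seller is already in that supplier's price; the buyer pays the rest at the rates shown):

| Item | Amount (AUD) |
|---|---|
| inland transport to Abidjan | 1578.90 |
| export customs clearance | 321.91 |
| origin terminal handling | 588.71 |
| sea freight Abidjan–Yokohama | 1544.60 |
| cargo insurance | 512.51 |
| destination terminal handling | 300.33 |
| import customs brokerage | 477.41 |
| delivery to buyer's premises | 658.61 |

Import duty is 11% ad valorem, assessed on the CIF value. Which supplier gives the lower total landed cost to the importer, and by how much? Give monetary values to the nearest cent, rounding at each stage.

Supplier B is cheaper by AUD 996.67

Supplier A (CFR):
CIF value = CFR price + insurance = 14486.95 + 512.51 = 14999.46
Import duty = 14999.46 × 11% = 1649.94
Buyer bears (A): 512.51 + 300.33 + 477.41 + 658.61 = 1948.86
Landed cost (A) = invoice 14486.95 + 1948.86 + duty 1649.94 = 18085.75
Supplier B (CIF):
The CIF price already equals the CIF value: 14101.56
Import duty = 14101.56 × 11% = 1551.17
Buyer bears (B): 300.33 + 477.41 + 658.61 = 1436.35
Landed cost (B) = invoice 14101.56 + 1436.35 + duty 1551.17 = 17089.08
Difference = |18085.75 − 17089.08| = 996.67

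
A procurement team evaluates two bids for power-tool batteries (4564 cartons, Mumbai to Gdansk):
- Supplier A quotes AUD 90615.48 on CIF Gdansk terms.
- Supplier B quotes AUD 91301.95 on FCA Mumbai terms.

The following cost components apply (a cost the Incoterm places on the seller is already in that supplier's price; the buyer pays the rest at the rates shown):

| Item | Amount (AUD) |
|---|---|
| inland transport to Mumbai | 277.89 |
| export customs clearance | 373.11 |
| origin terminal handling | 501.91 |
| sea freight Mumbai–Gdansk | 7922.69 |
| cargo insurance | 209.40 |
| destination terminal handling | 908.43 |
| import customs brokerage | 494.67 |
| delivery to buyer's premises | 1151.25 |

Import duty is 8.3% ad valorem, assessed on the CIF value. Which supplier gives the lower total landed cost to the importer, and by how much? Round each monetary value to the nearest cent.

Supplier A (CIF):
The CIF price already equals the CIF value: 90615.48
Import duty = 90615.48 × 8.3% = 7521.08
Buyer bears (A): 908.43 + 494.67 + 1151.25 = 2554.35
Landed cost (A) = invoice 90615.48 + 2554.35 + duty 7521.08 = 100690.91
Supplier B (FCA):
CIF value = FCA price + origin terminal + freight + insurance = 91301.95 + 501.91 + 7922.69 + 209.40 = 99935.95
Import duty = 99935.95 × 8.3% = 8294.68
Buyer bears (B): 501.91 + 7922.69 + 209.40 + 908.43 + 494.67 + 1151.25 = 11188.35
Landed cost (B) = invoice 91301.95 + 11188.35 + duty 8294.68 = 110784.98
Difference = |100690.91 − 110784.98| = 10094.07

Supplier A is cheaper by AUD 10094.07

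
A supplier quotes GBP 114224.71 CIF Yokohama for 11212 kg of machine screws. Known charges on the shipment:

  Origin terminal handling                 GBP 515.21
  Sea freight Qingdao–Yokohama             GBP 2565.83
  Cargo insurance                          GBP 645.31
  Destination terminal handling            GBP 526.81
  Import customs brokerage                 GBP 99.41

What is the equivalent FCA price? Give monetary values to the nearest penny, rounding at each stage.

Not relevant to the conversion: brokerage, destination terminal — on the buyer under both terms; not part of either seller's price.
From CIF to FCA, the seller no longer bears: origin terminal, freight, insurance.
FCA price = 114224.71 − 515.21 − 2565.83 − 645.31 = 110498.36

FCA price: GBP 110498.36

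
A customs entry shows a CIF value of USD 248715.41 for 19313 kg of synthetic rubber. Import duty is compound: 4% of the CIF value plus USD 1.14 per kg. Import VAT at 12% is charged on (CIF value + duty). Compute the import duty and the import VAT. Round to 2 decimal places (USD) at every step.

Import duty: USD 31965.44; import VAT: USD 33681.70

Ad valorem component: 248715.41 × 4% = 9948.62
Specific component: 19313 × 1.14 = 22016.82
Import duty = 9948.62 + 22016.82 = 31965.44
VAT base = CIF + duty = 248715.41 + 31965.44 = 280680.85
Import VAT = 280680.85 × 12% = 33681.70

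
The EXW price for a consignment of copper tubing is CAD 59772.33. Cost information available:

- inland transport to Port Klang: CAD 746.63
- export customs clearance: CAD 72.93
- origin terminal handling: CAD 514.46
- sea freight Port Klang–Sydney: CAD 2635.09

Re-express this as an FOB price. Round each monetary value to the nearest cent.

Not relevant to the conversion: freight — on the buyer under both terms; not part of either seller's price.
From EXW to FOB, the seller additionally bears: inland to port, export clearance, origin terminal.
FOB price = 59772.33 + 746.63 + 72.93 + 514.46 = 61106.35

FOB price: CAD 61106.35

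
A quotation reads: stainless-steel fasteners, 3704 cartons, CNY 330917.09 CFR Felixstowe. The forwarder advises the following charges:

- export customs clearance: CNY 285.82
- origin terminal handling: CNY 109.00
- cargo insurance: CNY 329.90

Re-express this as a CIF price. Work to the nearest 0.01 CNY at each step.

CIF price: CNY 331246.99

Not relevant to the conversion: origin terminal, export clearance — on the seller under both CFR and CIF; already in the CFR price and stays in the CIF price.
From CFR to CIF, the seller additionally bears: insurance.
CIF price = 330917.09 + 329.90 = 331246.99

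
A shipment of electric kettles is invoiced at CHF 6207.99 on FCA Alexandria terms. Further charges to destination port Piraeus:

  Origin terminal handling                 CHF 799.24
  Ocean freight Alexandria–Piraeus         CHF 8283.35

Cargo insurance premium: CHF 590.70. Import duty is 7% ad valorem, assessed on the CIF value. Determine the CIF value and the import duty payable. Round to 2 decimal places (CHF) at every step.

CIF = FCA price + pre-shipment costs + freight + insurance
CIF = 6207.99 + 799.24 + 8283.35 + 590.70 = 15881.28
Import duty = 15881.28 × 7% = 1111.69

CIF value: CHF 15881.28; import duty: CHF 1111.69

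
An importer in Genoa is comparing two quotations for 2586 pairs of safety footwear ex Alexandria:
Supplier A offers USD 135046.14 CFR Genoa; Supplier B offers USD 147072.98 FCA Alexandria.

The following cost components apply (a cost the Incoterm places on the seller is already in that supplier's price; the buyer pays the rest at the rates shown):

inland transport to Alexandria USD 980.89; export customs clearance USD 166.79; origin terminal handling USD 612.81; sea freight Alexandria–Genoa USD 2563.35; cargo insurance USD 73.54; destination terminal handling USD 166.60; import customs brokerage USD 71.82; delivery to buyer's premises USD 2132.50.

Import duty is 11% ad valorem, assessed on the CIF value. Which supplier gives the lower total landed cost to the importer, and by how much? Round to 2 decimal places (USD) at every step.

Supplier A (CFR):
CIF value = CFR price + insurance = 135046.14 + 73.54 = 135119.68
Import duty = 135119.68 × 11% = 14863.16
Buyer bears (A): 73.54 + 166.60 + 71.82 + 2132.50 = 2444.46
Landed cost (A) = invoice 135046.14 + 2444.46 + duty 14863.16 = 152353.76
Supplier B (FCA):
CIF value = FCA price + origin terminal + freight + insurance = 147072.98 + 612.81 + 2563.35 + 73.54 = 150322.68
Import duty = 150322.68 × 11% = 16535.49
Buyer bears (B): 612.81 + 2563.35 + 73.54 + 166.60 + 71.82 + 2132.50 = 5620.62
Landed cost (B) = invoice 147072.98 + 5620.62 + duty 16535.49 = 169229.09
Difference = |152353.76 − 169229.09| = 16875.33

Supplier A is cheaper by USD 16875.33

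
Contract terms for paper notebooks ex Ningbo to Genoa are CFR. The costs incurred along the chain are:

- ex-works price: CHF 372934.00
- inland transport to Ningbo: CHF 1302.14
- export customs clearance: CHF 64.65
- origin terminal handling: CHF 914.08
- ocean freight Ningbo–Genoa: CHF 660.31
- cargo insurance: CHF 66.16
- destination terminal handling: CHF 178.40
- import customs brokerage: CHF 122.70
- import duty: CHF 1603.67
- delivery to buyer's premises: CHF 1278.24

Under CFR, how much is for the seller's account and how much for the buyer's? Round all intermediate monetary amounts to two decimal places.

Seller: CHF 375875.18; buyer: CHF 3249.17

CFR: the seller pays costs through ocean freight to the destination port, but not insurance.
Seller's account: goods 372934.00 + inland to port 1302.14 + export clearance 64.65 + origin terminal 914.08 + freight 660.31 = 375875.18
Buyer's account: insurance 66.16 + destination terminal 178.40 + brokerage 122.70 + duty 1603.67 + delivery 1278.24 = 3249.17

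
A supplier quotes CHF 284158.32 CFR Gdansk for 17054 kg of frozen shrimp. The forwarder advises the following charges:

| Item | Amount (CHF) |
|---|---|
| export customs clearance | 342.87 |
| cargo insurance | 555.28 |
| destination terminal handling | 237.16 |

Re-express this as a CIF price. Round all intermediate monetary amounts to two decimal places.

CIF price: CHF 284713.60

Not relevant to the conversion: export clearance — on the seller under both CFR and CIF; already in the CFR price and stays in the CIF price. destination terminal — on the buyer under both terms; not part of either seller's price.
From CFR to CIF, the seller additionally bears: insurance.
CIF price = 284158.32 + 555.28 = 284713.60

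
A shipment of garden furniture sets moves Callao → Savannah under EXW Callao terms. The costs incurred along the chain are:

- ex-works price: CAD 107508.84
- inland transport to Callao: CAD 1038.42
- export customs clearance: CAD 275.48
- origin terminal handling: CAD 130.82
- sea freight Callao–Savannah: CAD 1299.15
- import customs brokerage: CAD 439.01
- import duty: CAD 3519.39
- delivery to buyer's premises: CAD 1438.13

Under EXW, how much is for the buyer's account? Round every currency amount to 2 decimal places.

EXW: the seller makes goods available at their premises; the buyer bears all onward costs.
Seller's account: goods 107508.84 = 107508.84
Buyer's account: inland to port 1038.42 + export clearance 275.48 + origin terminal 130.82 + freight 1299.15 + brokerage 439.01 + duty 3519.39 + delivery 1438.13 = 8140.40

Buyer's account: CAD 8140.40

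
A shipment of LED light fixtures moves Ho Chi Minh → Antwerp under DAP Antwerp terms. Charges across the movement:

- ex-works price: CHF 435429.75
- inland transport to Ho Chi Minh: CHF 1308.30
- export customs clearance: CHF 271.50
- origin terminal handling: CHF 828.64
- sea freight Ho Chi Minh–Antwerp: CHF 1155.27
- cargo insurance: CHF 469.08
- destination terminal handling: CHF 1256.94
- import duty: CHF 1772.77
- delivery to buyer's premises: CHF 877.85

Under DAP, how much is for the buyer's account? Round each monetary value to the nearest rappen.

Buyer's account: CHF 1772.77

DAP: the seller bears all costs to the named destination except import duty and clearance.
Seller's account: goods 435429.75 + inland to port 1308.30 + export clearance 271.50 + origin terminal 828.64 + freight 1155.27 + insurance 469.08 + destination terminal 1256.94 + delivery 877.85 = 441597.33
Buyer's account: duty 1772.77 = 1772.77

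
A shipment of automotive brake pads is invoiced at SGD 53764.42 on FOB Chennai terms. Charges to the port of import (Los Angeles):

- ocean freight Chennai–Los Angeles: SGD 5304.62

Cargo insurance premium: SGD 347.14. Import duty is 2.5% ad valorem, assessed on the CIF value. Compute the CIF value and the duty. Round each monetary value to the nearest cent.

CIF value: SGD 59416.18; import duty: SGD 1485.40

CIF = FOB price + freight + insurance
CIF = 53764.42 + 5304.62 + 347.14 = 59416.18
Import duty = 59416.18 × 2.5% = 1485.40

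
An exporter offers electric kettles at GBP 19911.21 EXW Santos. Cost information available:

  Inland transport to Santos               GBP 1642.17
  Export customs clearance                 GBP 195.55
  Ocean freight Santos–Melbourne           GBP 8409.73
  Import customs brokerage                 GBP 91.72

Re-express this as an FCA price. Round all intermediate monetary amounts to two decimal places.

Not relevant to the conversion: brokerage, freight — on the buyer under both terms; not part of either seller's price.
From EXW to FCA, the seller additionally bears: inland to port, export clearance.
FCA price = 19911.21 + 1642.17 + 195.55 = 21748.93

FCA price: GBP 21748.93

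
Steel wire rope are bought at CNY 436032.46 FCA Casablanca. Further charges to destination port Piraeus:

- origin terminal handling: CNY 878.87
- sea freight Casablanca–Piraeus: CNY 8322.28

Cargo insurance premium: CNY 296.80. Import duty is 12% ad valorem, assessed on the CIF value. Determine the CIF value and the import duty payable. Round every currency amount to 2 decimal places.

CIF value: CNY 445530.41; import duty: CNY 53463.65

CIF = FCA price + pre-shipment costs + freight + insurance
CIF = 436032.46 + 878.87 + 8322.28 + 296.80 = 445530.41
Import duty = 445530.41 × 12% = 53463.65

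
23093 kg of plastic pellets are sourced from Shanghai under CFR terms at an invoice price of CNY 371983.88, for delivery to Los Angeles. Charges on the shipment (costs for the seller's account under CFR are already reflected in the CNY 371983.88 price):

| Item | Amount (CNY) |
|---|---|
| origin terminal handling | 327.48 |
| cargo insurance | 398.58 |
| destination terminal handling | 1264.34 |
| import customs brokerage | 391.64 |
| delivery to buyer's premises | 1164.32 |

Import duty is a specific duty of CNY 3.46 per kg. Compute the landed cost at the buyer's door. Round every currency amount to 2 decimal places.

CFR: the seller pays costs through ocean freight to the destination port, but not insurance.
Already in the invoice (seller's account under CFR): origin terminal — exclude.
CIF value = CFR price + insurance = 371983.88 + 398.58 = 372382.46
Import duty = 23093 × 3.46 = 79901.78
Buyer bears: insurance 398.58 + destination terminal 1264.34 + brokerage 391.64 + delivery 1164.32 + duty 79901.78 = 83120.66
Landed cost = invoice 371983.88 + 83120.66 = 455104.54

Total landed cost: CNY 455104.54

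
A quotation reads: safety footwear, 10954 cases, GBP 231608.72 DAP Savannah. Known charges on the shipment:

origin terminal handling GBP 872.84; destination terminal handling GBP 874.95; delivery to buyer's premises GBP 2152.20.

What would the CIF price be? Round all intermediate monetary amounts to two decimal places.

CIF price: GBP 228581.57

Not relevant to the conversion: origin terminal — on the seller under both DAP and CIF; already in the DAP price and stays in the CIF price.
From DAP to CIF, the seller no longer bears: destination terminal, delivery.
CIF price = 231608.72 − 874.95 − 2152.20 = 228581.57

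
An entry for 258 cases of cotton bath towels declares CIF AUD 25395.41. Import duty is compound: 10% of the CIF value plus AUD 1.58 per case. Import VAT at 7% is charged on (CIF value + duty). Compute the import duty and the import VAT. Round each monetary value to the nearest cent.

Ad valorem component: 25395.41 × 10% = 2539.54
Specific component: 258 × 1.58 = 407.64
Import duty = 2539.54 + 407.64 = 2947.18
VAT base = CIF + duty = 25395.41 + 2947.18 = 28342.59
Import VAT = 28342.59 × 7% = 1983.98

Import duty: AUD 2947.18; import VAT: AUD 1983.98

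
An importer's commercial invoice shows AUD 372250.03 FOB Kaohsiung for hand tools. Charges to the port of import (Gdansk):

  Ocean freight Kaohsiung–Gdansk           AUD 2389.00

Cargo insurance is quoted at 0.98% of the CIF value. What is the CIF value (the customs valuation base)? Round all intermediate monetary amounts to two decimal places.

Let C be the CIF value. C = FOB price + freight + 0.98% × C
C − 0.98% × C = 372250.03 + 2389.00
0.9902 × C = 374639.03
C = 374639.03 / 0.9902 = 378346.83
Insurance premium = 0.98% × 378346.83 = 3707.80

CIF value: AUD 378346.83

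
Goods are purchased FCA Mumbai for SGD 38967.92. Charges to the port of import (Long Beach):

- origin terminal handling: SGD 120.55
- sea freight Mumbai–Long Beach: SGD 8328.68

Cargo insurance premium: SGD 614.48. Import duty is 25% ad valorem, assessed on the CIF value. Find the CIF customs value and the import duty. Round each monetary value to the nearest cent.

CIF = FCA price + pre-shipment costs + freight + insurance
CIF = 38967.92 + 120.55 + 8328.68 + 614.48 = 48031.63
Import duty = 48031.63 × 25% = 12007.91

CIF value: SGD 48031.63; import duty: SGD 12007.91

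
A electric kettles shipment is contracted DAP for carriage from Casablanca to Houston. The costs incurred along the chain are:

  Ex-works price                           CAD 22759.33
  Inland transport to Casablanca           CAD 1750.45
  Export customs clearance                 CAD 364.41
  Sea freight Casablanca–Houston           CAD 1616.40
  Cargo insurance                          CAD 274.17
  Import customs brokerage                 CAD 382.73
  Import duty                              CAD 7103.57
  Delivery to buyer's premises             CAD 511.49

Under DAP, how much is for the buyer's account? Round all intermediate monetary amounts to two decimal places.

DAP: the seller bears all costs to the named destination except import duty and clearance.
Seller's account: goods 22759.33 + inland to port 1750.45 + export clearance 364.41 + freight 1616.40 + insurance 274.17 + delivery 511.49 = 27276.25
Buyer's account: brokerage 382.73 + duty 7103.57 = 7486.30

Buyer's account: CAD 7486.30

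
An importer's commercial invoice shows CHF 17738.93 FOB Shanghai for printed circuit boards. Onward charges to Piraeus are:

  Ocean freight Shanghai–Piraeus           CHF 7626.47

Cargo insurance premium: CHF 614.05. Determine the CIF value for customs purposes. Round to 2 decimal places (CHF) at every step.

CIF value: CHF 25979.45

CIF = FOB price + freight + insurance
CIF = 17738.93 + 7626.47 + 614.05 = 25979.45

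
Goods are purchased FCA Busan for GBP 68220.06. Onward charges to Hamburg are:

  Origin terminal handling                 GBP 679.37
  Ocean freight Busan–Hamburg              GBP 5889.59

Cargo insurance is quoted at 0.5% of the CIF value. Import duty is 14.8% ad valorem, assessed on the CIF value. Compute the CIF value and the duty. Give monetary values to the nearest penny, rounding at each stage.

CIF value: GBP 75164.84; import duty: GBP 11124.40

Let C be the CIF value. C = FCA price + pre-shipment costs + freight + 0.5% × C
C − 0.5% × C = 68220.06 + 679.37 + 5889.59
0.995 × C = 74789.02
C = 74789.02 / 0.995 = 75164.84
Insurance premium = 0.5% × 75164.84 = 375.82
Import duty = 75164.84 × 14.8% = 11124.40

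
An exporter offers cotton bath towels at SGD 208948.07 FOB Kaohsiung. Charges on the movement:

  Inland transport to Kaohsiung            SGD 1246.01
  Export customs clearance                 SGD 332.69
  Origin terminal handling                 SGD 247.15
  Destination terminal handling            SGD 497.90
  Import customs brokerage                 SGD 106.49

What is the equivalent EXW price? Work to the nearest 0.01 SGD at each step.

Not relevant to the conversion: brokerage, destination terminal — on the buyer under both terms; not part of either seller's price.
From FOB to EXW, the seller no longer bears: inland to port, export clearance, origin terminal.
EXW price = 208948.07 − 1246.01 − 332.69 − 247.15 = 207122.22

EXW price: SGD 207122.22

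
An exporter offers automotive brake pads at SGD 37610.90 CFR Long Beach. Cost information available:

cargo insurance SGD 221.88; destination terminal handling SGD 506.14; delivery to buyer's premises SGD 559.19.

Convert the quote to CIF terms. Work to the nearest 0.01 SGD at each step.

CIF price: SGD 37832.78

Not relevant to the conversion: destination terminal, delivery — on the buyer under both terms; not part of either seller's price.
From CFR to CIF, the seller additionally bears: insurance.
CIF price = 37610.90 + 221.88 = 37832.78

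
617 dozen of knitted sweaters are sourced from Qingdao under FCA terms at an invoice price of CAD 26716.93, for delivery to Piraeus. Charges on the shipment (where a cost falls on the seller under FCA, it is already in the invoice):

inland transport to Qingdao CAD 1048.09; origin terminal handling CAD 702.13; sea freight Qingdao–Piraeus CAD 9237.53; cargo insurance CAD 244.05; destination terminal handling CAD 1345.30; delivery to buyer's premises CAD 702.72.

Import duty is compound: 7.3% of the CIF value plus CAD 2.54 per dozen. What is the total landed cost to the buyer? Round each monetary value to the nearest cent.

FCA: the seller delivers export-cleared goods to the carrier; the buyer bears costs from that point.
Already in the invoice (seller's account under FCA): inland to port — exclude.
CIF value = FCA price + origin terminal + freight + insurance = 26716.93 + 702.13 + 9237.53 + 244.05 = 36900.64
Ad valorem component: 36900.64 × 7.3% = 2693.75
Specific component: 617 × 2.54 = 1567.18
Import duty = 2693.75 + 1567.18 = 4260.93
Buyer bears: origin terminal 702.13 + freight 9237.53 + insurance 244.05 + destination terminal 1345.30 + delivery 702.72 + duty 4260.93 = 16492.66
Landed cost = invoice 26716.93 + 16492.66 = 43209.59

Total landed cost: CAD 43209.59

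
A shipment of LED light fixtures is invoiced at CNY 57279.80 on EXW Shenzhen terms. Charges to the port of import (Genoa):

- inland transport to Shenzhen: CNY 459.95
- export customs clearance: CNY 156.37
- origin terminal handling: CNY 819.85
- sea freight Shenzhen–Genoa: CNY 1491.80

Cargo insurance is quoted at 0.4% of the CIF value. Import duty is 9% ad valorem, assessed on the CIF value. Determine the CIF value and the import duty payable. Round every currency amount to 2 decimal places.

CIF value: CNY 60449.57; import duty: CNY 5440.46

Let C be the CIF value. C = EXW price + pre-shipment costs + freight + 0.4% × C
C − 0.4% × C = 57279.80 + 459.95 + 156.37 + 819.85 + 1491.80
0.996 × C = 60207.77
C = 60207.77 / 0.996 = 60449.57
Insurance premium = 0.4% × 60449.57 = 241.80
Import duty = 60449.57 × 9% = 5440.46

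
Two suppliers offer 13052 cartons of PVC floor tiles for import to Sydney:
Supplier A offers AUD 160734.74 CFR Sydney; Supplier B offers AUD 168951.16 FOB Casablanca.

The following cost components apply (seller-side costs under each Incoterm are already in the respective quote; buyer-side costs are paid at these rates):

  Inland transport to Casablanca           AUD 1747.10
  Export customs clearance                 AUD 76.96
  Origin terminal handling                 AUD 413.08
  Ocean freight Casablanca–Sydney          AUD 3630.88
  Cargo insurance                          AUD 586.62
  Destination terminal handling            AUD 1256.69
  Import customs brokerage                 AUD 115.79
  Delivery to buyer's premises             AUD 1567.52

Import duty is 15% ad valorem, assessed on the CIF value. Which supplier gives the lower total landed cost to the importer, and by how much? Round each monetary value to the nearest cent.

Supplier A is cheaper by AUD 13624.40

Supplier A (CFR):
CIF value = CFR price + insurance = 160734.74 + 586.62 = 161321.36
Import duty = 161321.36 × 15% = 24198.20
Buyer bears (A): 586.62 + 1256.69 + 115.79 + 1567.52 = 3526.62
Landed cost (A) = invoice 160734.74 + 3526.62 + duty 24198.20 = 188459.56
Supplier B (FOB):
CIF value = FOB price + freight + insurance = 168951.16 + 3630.88 + 586.62 = 173168.66
Import duty = 173168.66 × 15% = 25975.30
Buyer bears (B): 3630.88 + 586.62 + 1256.69 + 115.79 + 1567.52 = 7157.50
Landed cost (B) = invoice 168951.16 + 7157.50 + duty 25975.30 = 202083.96
Difference = |188459.56 − 202083.96| = 13624.40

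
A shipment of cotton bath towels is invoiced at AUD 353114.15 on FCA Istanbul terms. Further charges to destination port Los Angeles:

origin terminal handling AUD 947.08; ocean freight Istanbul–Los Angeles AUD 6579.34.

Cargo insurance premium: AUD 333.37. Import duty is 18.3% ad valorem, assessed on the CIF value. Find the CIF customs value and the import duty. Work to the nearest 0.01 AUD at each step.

CIF = FCA price + pre-shipment costs + freight + insurance
CIF = 353114.15 + 947.08 + 6579.34 + 333.37 = 360973.94
Import duty = 360973.94 × 18.3% = 66058.23

CIF value: AUD 360973.94; import duty: AUD 66058.23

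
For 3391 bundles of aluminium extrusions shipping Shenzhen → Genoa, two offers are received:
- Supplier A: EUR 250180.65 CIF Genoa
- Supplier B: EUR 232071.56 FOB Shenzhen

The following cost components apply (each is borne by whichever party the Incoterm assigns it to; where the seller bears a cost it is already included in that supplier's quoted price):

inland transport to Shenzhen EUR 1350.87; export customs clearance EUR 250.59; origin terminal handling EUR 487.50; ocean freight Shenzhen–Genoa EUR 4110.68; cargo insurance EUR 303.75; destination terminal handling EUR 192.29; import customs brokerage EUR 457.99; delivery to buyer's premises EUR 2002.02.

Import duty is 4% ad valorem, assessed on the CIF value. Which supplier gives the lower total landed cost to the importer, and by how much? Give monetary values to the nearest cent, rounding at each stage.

Supplier B is cheaper by EUR 14242.45

Supplier A (CIF):
The CIF price already equals the CIF value: 250180.65
Import duty = 250180.65 × 4% = 10007.23
Buyer bears (A): 192.29 + 457.99 + 2002.02 = 2652.30
Landed cost (A) = invoice 250180.65 + 2652.30 + duty 10007.23 = 262840.18
Supplier B (FOB):
CIF value = FOB price + freight + insurance = 232071.56 + 4110.68 + 303.75 = 236485.99
Import duty = 236485.99 × 4% = 9459.44
Buyer bears (B): 4110.68 + 303.75 + 192.29 + 457.99 + 2002.02 = 7066.73
Landed cost (B) = invoice 232071.56 + 7066.73 + duty 9459.44 = 248597.73
Difference = |262840.18 − 248597.73| = 14242.45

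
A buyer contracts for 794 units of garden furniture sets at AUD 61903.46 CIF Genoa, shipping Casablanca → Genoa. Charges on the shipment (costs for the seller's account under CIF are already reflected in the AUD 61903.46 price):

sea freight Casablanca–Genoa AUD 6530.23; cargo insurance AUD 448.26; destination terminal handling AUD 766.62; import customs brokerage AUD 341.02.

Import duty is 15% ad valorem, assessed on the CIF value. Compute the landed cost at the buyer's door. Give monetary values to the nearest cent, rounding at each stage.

CIF: the seller pays costs through ocean freight and marine insurance to the destination port.
Already in the invoice (seller's account under CIF): freight, insurance — exclude.
The CIF price already equals the CIF value: 61903.46
Import duty = 61903.46 × 15% = 9285.52
Buyer bears: destination terminal 766.62 + brokerage 341.02 + duty 9285.52 = 10393.16
Landed cost = invoice 61903.46 + 10393.16 = 72296.62

Total landed cost: AUD 72296.62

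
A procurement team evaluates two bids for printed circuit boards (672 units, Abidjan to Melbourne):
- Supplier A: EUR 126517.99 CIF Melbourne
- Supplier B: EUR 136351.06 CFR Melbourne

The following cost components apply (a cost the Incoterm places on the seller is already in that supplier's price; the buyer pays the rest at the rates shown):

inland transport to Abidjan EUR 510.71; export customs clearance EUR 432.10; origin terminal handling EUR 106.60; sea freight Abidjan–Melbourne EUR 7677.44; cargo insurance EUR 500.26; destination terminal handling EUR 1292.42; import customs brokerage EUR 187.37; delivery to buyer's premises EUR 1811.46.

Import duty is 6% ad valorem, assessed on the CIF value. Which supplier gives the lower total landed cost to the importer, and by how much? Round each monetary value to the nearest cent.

Supplier A (CIF):
The CIF price already equals the CIF value: 126517.99
Import duty = 126517.99 × 6% = 7591.08
Buyer bears (A): 1292.42 + 187.37 + 1811.46 = 3291.25
Landed cost (A) = invoice 126517.99 + 3291.25 + duty 7591.08 = 137400.32
Supplier B (CFR):
CIF value = CFR price + insurance = 136351.06 + 500.26 = 136851.32
Import duty = 136851.32 × 6% = 8211.08
Buyer bears (B): 500.26 + 1292.42 + 187.37 + 1811.46 = 3791.51
Landed cost (B) = invoice 136351.06 + 3791.51 + duty 8211.08 = 148353.65
Difference = |137400.32 − 148353.65| = 10953.33

Supplier A is cheaper by EUR 10953.33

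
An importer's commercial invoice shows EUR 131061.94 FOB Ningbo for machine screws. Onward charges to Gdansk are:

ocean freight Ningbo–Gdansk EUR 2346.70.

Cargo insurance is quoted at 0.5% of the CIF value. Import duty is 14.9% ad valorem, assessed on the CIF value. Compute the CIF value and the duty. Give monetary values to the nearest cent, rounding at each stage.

CIF value: EUR 134079.04; import duty: EUR 19977.78

Let C be the CIF value. C = FOB price + freight + 0.5% × C
C − 0.5% × C = 131061.94 + 2346.70
0.995 × C = 133408.64
C = 133408.64 / 0.995 = 134079.04
Insurance premium = 0.5% × 134079.04 = 670.40
Import duty = 134079.04 × 14.9% = 19977.78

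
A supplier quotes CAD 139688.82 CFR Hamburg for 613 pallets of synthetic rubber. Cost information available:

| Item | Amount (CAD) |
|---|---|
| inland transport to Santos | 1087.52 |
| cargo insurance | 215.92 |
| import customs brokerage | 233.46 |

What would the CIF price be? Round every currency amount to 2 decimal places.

CIF price: CAD 139904.74

Not relevant to the conversion: inland to port — on the seller under both CFR and CIF; already in the CFR price and stays in the CIF price. brokerage — on the buyer under both terms; not part of either seller's price.
From CFR to CIF, the seller additionally bears: insurance.
CIF price = 139688.82 + 215.92 = 139904.74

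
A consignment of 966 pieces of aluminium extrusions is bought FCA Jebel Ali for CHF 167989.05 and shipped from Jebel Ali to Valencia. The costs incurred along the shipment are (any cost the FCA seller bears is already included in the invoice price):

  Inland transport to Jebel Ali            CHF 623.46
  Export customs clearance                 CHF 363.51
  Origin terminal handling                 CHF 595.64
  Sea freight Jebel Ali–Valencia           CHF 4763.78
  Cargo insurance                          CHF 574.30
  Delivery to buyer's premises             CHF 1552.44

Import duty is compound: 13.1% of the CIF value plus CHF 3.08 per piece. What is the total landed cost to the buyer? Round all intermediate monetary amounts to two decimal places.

Total landed cost: CHF 201234.37

FCA: the seller delivers export-cleared goods to the carrier; the buyer bears costs from that point.
Already in the invoice (seller's account under FCA): inland to port, export clearance — exclude.
CIF value = FCA price + origin terminal + freight + insurance = 167989.05 + 595.64 + 4763.78 + 574.30 = 173922.77
Ad valorem component: 173922.77 × 13.1% = 22783.88
Specific component: 966 × 3.08 = 2975.28
Import duty = 22783.88 + 2975.28 = 25759.16
Buyer bears: origin terminal 595.64 + freight 4763.78 + insurance 574.30 + delivery 1552.44 + duty 25759.16 = 33245.32
Landed cost = invoice 167989.05 + 33245.32 = 201234.37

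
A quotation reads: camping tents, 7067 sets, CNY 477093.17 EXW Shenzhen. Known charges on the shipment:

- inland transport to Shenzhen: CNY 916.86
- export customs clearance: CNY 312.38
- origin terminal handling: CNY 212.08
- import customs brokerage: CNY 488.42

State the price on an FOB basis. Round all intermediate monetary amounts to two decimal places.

FOB price: CNY 478534.49

Not relevant to the conversion: brokerage — on the buyer under both terms; not part of either seller's price.
From EXW to FOB, the seller additionally bears: inland to port, export clearance, origin terminal.
FOB price = 477093.17 + 916.86 + 312.38 + 212.08 = 478534.49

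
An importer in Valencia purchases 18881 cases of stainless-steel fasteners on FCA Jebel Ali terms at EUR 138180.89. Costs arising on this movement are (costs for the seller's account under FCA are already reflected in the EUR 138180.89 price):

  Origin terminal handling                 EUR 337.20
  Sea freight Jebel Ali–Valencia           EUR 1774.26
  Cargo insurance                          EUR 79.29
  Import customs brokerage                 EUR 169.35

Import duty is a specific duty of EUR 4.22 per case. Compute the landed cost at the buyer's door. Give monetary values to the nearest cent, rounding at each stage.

Total landed cost: EUR 220218.81

FCA: the seller delivers export-cleared goods to the carrier; the buyer bears costs from that point.
CIF value = FCA price + origin terminal + freight + insurance = 138180.89 + 337.20 + 1774.26 + 79.29 = 140371.64
Import duty = 18881 × 4.22 = 79677.82
Buyer bears: origin terminal 337.20 + freight 1774.26 + insurance 79.29 + brokerage 169.35 + duty 79677.82 = 82037.92
Landed cost = invoice 138180.89 + 82037.92 = 220218.81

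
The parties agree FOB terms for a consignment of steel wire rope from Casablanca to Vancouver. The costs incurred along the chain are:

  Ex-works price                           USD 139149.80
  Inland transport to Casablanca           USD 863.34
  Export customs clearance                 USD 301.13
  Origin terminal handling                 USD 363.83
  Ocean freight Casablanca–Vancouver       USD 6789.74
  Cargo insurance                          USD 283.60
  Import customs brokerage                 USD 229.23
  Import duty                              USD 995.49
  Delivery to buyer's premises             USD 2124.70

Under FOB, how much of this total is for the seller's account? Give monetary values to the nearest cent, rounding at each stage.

Seller's account: USD 140678.10

FOB: the seller bears costs until goods are on board at the origin port; the buyer bears freight, insurance and all costs thereafter.
Seller's account: goods 139149.80 + inland to port 863.34 + export clearance 301.13 + origin terminal 363.83 = 140678.10
Buyer's account: freight 6789.74 + insurance 283.60 + brokerage 229.23 + duty 995.49 + delivery 2124.70 = 10422.76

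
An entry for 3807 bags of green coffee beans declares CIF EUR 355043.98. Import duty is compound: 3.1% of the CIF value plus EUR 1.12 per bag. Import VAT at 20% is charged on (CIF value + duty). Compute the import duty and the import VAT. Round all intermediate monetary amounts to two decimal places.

Ad valorem component: 355043.98 × 3.1% = 11006.36
Specific component: 3807 × 1.12 = 4263.84
Import duty = 11006.36 + 4263.84 = 15270.20
VAT base = CIF + duty = 355043.98 + 15270.20 = 370314.18
Import VAT = 370314.18 × 20% = 74062.84

Import duty: EUR 15270.20; import VAT: EUR 74062.84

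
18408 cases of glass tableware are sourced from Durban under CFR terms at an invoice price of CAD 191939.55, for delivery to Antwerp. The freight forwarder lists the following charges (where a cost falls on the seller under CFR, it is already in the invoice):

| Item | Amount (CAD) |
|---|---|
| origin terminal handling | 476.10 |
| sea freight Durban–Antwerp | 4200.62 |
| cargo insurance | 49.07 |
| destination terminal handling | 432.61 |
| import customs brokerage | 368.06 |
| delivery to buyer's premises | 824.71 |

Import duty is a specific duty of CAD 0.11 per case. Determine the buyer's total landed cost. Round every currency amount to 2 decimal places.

CFR: the seller pays costs through ocean freight to the destination port, but not insurance.
Already in the invoice (seller's account under CFR): origin terminal, freight — exclude.
CIF value = CFR price + insurance = 191939.55 + 49.07 = 191988.62
Import duty = 18408 × 0.11 = 2024.88
Buyer bears: insurance 49.07 + destination terminal 432.61 + brokerage 368.06 + delivery 824.71 + duty 2024.88 = 3699.33
Landed cost = invoice 191939.55 + 3699.33 = 195638.88

Total landed cost: CAD 195638.88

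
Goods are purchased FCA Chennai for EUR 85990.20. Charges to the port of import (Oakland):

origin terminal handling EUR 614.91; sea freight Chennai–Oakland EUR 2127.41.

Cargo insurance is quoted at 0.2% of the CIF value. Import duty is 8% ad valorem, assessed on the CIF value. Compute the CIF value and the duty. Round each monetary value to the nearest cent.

CIF value: EUR 88910.34; import duty: EUR 7112.83

Let C be the CIF value. C = FCA price + pre-shipment costs + freight + 0.2% × C
C − 0.2% × C = 85990.20 + 614.91 + 2127.41
0.998 × C = 88732.52
C = 88732.52 / 0.998 = 88910.34
Insurance premium = 0.2% × 88910.34 = 177.82
Import duty = 88910.34 × 8% = 7112.83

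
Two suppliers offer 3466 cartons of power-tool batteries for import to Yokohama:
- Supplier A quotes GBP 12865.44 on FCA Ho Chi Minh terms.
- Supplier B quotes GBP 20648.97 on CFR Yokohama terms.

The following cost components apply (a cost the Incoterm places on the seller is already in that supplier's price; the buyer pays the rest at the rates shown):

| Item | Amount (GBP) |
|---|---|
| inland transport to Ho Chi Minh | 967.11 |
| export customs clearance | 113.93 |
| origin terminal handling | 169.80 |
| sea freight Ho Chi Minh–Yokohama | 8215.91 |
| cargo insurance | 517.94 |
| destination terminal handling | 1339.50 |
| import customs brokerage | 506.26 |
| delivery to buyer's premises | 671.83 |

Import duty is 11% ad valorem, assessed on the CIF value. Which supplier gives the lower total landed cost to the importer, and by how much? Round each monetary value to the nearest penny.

Supplier A (FCA):
CIF value = FCA price + origin terminal + freight + insurance = 12865.44 + 169.80 + 8215.91 + 517.94 = 21769.09
Import duty = 21769.09 × 11% = 2394.60
Buyer bears (A): 169.80 + 8215.91 + 517.94 + 1339.50 + 506.26 + 671.83 = 11421.24
Landed cost (A) = invoice 12865.44 + 11421.24 + duty 2394.60 = 26681.28
Supplier B (CFR):
CIF value = CFR price + insurance = 20648.97 + 517.94 = 21166.91
Import duty = 21166.91 × 11% = 2328.36
Buyer bears (B): 517.94 + 1339.50 + 506.26 + 671.83 = 3035.53
Landed cost (B) = invoice 20648.97 + 3035.53 + duty 2328.36 = 26012.86
Difference = |26681.28 − 26012.86| = 668.42

Supplier B is cheaper by GBP 668.42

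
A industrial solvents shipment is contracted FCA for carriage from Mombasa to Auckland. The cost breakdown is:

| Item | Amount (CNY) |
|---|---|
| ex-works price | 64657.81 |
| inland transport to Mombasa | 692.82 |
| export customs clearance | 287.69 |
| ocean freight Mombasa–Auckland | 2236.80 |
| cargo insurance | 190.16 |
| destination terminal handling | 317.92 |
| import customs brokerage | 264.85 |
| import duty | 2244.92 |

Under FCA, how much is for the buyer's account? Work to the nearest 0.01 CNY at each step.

FCA: the seller delivers export-cleared goods to the carrier; the buyer bears costs from that point.
Seller's account: goods 64657.81 + inland to port 692.82 + export clearance 287.69 = 65638.32
Buyer's account: freight 2236.80 + insurance 190.16 + destination terminal 317.92 + brokerage 264.85 + duty 2244.92 = 5254.65

Buyer's account: CNY 5254.65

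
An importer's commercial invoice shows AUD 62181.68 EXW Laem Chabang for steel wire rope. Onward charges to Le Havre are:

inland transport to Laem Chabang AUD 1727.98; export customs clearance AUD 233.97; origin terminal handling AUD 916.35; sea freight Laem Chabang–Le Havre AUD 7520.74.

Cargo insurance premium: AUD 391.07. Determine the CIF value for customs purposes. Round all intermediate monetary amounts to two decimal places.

CIF = EXW price + pre-shipment costs + freight + insurance
CIF = 62181.68 + 1727.98 + 233.97 + 916.35 + 7520.74 + 391.07 = 72971.79

CIF value: AUD 72971.79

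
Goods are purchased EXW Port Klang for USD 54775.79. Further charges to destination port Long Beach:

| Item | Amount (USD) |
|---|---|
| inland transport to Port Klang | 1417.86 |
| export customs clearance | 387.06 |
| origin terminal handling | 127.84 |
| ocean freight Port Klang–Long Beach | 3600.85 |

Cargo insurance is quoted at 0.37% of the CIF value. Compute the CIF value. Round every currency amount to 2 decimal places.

CIF value: USD 60533.37

Let C be the CIF value. C = EXW price + pre-shipment costs + freight + 0.37% × C
C − 0.37% × C = 54775.79 + 1417.86 + 387.06 + 127.84 + 3600.85
0.9963 × C = 60309.40
C = 60309.40 / 0.9963 = 60533.37
Insurance premium = 0.37% × 60533.37 = 223.97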